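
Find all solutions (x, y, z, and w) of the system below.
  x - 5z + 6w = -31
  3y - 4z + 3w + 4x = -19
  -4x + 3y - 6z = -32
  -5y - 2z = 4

Row-reduce the augmented matrix:
R2 ← R2 − 4·R1.
R3 ← R3 + 4·R1.
R2 ← R2 / (3).
R3 ← R3 − 3·R2.
R4 ← R4 + 5·R2.
R3 ← R3 / (-42).
R1 ← R1 + 5·R3.
R2 ← R2 − 16/3·R3.
R4 ← R4 − 74/3·R3.
R4 ← R4 / (-60/7).
R1 ← R1 − 9/14·R4.
R2 ← R2 + 9/7·R4.
R3 ← R3 + 15/14·R4.
Reading off the reduced rows gives x = 2, y = -2, z = 3, w = -3.

x = 2, y = -2, z = 3, w = -3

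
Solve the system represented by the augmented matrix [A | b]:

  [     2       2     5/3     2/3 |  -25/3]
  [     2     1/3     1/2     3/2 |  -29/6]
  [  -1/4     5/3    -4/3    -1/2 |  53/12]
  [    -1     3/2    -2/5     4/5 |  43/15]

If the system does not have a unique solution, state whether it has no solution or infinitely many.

Row-reduce the augmented matrix:
R1 ← R1 / (2).
R2 ← R2 − 2·R1.
R3 ← R3 + 1/4·R1.
R4 ← R4 + 1·R1.
R2 ← R2 / (-5/3).
R1 ← R1 − 1·R2.
R3 ← R3 − 23/12·R2.
R4 ← R4 − 5/2·R2.
R3 ← R3 / (-37/15).
R1 ← R1 − 2/15·R3.
R2 ← R2 − 7/10·R3.
R4 ← R4 + 79/60·R3.
R4 ← R4 / (37193/17760).
R1 ← R1 − 383/444·R4.
R2 ← R2 + 205/592·R4.
R3 ← R3 + 65/296·R4.
Reading off the reduced rows gives x_1 = -5/3, x_2 = 0, x_3 = -3, x_4 = 0.

x_1 = -5/3, x_2 = 0, x_3 = -3, x_4 = 0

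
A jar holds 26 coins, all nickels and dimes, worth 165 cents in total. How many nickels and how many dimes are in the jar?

nickels: 19, dimes: 7

Let n = nickels, d = dimes.
  n + d = 26
  10d + 5n = 165
From equation 1: n = 26 − d.
Substitute into equation 2 and solve: d = 7.
Then n = 19.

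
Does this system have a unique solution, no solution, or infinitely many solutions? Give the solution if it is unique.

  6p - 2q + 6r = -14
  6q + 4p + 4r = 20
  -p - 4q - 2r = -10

p = 4, q = 4, r = -5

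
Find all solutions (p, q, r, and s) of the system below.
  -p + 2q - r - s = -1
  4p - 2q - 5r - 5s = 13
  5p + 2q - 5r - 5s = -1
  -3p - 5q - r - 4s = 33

Row-reduce the augmented matrix:
R1 ← R1 / (-1).
R2 ← R2 − 4·R1.
R3 ← R3 − 5·R1.
R4 ← R4 + 3·R1.
R2 ← R2 / (6).
R1 ← R1 + 2·R2.
R3 ← R3 − 12·R2.
R4 ← R4 + 11·R2.
R3 ← R3 / (8).
R1 ← R1 + 2·R3.
R2 ← R2 + 3/2·R3.
R4 ← R4 + 29/2·R3.
R4 ← R4 / (-3).
R3 ← R3 − 1·R4.
Reading off the reduced rows gives p = -2, q = -3, r = 0, s = -3.

p = -2, q = -3, r = 0, s = -3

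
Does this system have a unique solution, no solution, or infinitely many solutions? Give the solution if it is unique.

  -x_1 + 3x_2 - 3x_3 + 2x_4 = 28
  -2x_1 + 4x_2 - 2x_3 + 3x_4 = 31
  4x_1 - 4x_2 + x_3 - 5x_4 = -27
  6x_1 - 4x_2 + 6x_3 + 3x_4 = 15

x_1 = 6, x_2 = 6, x_3 = -2, x_4 = 5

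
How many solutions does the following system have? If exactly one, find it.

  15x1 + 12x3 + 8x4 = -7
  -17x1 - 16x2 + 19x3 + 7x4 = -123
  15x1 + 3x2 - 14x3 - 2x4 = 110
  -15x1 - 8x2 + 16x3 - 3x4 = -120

Row-reduce the augmented matrix:
R1 ← R1 / (15).
R2 ← R2 + 17·R1.
R3 ← R3 − 15·R1.
R4 ← R4 + 15·R1.
R2 ← R2 / (-16).
R3 ← R3 − 3·R2.
R4 ← R4 + 8·R2.
R3 ← R3 / (-1591/80).
R1 ← R1 − 4/5·R3.
R2 ← R2 + 163/80·R3.
R4 ← R4 − 117/10·R3.
R4 ← R4 / (-793/111).
R1 ← R1 − 28/111·R4.
R2 ← R2 + 32/111·R4.
R3 ← R3 − 13/37·R4.
Reading off the reduced rows gives x1 = 3, x2 = -1, x3 = -5, x4 = 1.

x1 = 3, x2 = -1, x3 = -5, x4 = 1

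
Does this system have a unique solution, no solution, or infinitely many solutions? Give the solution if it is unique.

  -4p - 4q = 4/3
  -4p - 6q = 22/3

p = 8/3, q = -3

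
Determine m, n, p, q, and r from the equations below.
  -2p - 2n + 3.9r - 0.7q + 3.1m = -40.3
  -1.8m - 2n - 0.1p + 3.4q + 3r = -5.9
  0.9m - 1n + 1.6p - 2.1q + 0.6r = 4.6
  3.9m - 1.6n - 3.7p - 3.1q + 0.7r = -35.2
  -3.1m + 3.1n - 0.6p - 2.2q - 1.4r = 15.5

Row-reduce the augmented matrix:
R1 ← R1 / (31/10).
R2 ← R2 + 9/5·R1.
R3 ← R3 − 9/10·R1.
R4 ← R4 − 39/10·R1.
R5 ← R5 + 31/10·R1.
R2 ← R2 / (-98/31).
R1 ← R1 + 20/31·R2.
R3 ← R3 + 13/31·R2.
R4 ← R4 − 142/155·R2.
R5 ← R5 − 11/10·R2.
R3 ← R3 / (2301/980).
R1 ← R1 + 19/49·R3.
R2 ← R2 − 391/980·R3.
R4 ← R4 + 1898/1225·R3.
R5 ← R5 + 29781/9800·R3.
R4 ← R4 / (-2536/885).
R1 ← R1 + 2797/2301·R4.
R2 ← R2 + 1282/2301·R4.
R3 ← R3 + 2248/2301·R4.
R5 ← R5 + 7405/1534·R4.
R5 ← R5 / (3553607/412100).
R1 ← R1 − 30127/20605·R5.
R2 ← R2 + 32023/41210·R5.
R3 ← R3 − 13738/20605·R5.
R4 ← R4 − 1932/1585·R5.
Reading off the reduced rows gives m = -5, n = -2, p = 5, q = -1, r = -5.

m = -5, n = -2, p = 5, q = -1, r = -5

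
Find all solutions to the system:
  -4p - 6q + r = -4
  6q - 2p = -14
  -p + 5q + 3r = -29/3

p = 3, q = -4/3, r = 0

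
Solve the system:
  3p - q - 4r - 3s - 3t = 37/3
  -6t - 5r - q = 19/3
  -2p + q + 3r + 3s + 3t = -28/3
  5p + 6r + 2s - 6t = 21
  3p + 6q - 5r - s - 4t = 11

p = 3, q = -1/3, r = 0, s = 0, t = -1

Row-reduce the augmented matrix:
R1 ← R1 / (3).
R3 ← R3 + 2·R1.
R4 ← R4 − 5·R1.
R5 ← R5 − 3·R1.
R2 ← R2 / (-1).
R1 ← R1 + 1/3·R2.
R3 ← R3 − 1/3·R2.
R4 ← R4 − 5/3·R2.
R5 ← R5 − 7·R2.
R3 ← R3 / (-4/3).
R1 ← R1 − 1/3·R3.
R2 ← R2 − 5·R3.
R4 ← R4 − 13/3·R3.
R5 ← R5 + 36·R3.
R4 ← R4 / (41/4).
R1 ← R1 + 3/4·R4.
R2 ← R2 − 15/4·R4.
R3 ← R3 + 3/4·R4.
R5 ← R5 + 25·R4.
R5 ← R5 / (-2081/41).
R1 ← R1 + 12/41·R5.
R2 ← R2 − 306/41·R5.
R3 ← R3 + 12/41·R5.
R4 ← R4 + 57/41·R5.
Reading off the reduced rows gives p = 3, q = -1/3, r = 0, s = 0, t = -1.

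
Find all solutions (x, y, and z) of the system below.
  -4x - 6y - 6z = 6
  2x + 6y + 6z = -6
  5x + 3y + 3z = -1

Row-reduce:
R1 ← R1 / (-4).
R2 ← R2 − 2·R1.
R3 ← R3 − 5·R1.
R2 ← R2 / (3).
R1 ← R1 − 3/2·R2.
R3 ← R3 + 9/2·R2.
Row 3 reduces to 0 = 2, a contradiction. The system is inconsistent.

no solution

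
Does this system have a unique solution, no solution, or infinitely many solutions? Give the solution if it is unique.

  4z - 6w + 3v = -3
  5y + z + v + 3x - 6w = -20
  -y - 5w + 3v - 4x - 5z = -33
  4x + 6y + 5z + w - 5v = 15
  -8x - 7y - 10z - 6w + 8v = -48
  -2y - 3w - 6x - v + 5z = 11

Row-reduce the augmented matrix:
Swap R1 and R2.
R1 ← R1 / (3).
R3 ← R3 + 4·R1.
R4 ← R4 − 4·R1.
R5 ← R5 + 8·R1.
R6 ← R6 + 6·R1.
Swap R2 and R3.
R2 ← R2 / (17/3).
R1 ← R1 − 5/3·R2.
R4 ← R4 + 2/3·R2.
R5 ← R5 − 19/3·R2.
R6 ← R6 − 8·R2.
R3 ← R3 / (4).
R1 ← R1 − 24/17·R3.
R2 ← R2 + 11/17·R3.
R4 ← R4 − 55/17·R3.
R5 ← R5 + 55/17·R3.
R6 ← R6 − 207/17·R3.
R4 ← R4 / (419/34).
R1 ← R1 − 67/17·R4.
R2 ← R2 + 111/34·R4.
R3 ← R3 + 3/2·R4.
R5 ← R5 + 419/34·R4.
R6 ← R6 − 735/34·R4.
Swap R5 and R6.
R5 ← R5 / (93/419).
R1 ← R1 − 535/838·R5.
R2 ← R2 + 392/419·R5.
R3 ← R3 + 213/838·R5.
R4 ← R4 + 561/838·R5.
R6 reduces to 0 = 0, so the extra equation is consistent.
Reading off the reduced rows gives x = 2, y = -4, z = 3, w = 1, v = -3.

x = 2, y = -4, z = 3, w = 1, v = -3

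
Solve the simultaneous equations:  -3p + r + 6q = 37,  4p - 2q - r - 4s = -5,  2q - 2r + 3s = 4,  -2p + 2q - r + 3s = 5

Row-reduce the augmented matrix:
R1 ← R1 / (-3).
R2 ← R2 − 4·R1.
R4 ← R4 + 2·R1.
R2 ← R2 / (6).
R1 ← R1 + 2·R2.
R3 ← R3 − 2·R2.
R4 ← R4 + 2·R2.
R3 ← R3 / (-19/9).
R1 ← R1 + 2/9·R3.
R2 ← R2 − 1/18·R3.
R4 ← R4 + 14/9·R3.
R4 ← R4 / (-29/19).
R1 ← R1 + 34/19·R4.
R2 ← R2 + 21/38·R4.
R3 ← R3 + 39/19·R4.
Reading off the reduced rows gives p = 0, q = 6, r = 1, s = -2.

p = 0, q = 6, r = 1, s = -2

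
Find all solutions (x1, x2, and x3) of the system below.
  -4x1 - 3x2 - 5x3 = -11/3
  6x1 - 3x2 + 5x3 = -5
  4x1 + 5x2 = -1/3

Row-reduce the augmented matrix:
R1 ← R1 / (-4).
R2 ← R2 − 6·R1.
R3 ← R3 − 4·R1.
R2 ← R2 / (-15/2).
R1 ← R1 − 3/4·R2.
R3 ← R3 − 2·R2.
R3 ← R3 / (-17/3).
R1 ← R1 − 1·R3.
R2 ← R2 − 1/3·R3.
Reading off the reduced rows gives x1 = -4/3, x2 = 1, x3 = 6/5.

x1 = -4/3, x2 = 1, x3 = 6/5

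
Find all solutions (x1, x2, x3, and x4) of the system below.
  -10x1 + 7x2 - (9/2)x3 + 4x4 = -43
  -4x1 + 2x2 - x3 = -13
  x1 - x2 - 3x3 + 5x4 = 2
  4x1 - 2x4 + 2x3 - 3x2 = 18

no solution

Row-reduce:
R1 ← R1 / (-10).
R2 ← R2 + 4·R1.
R3 ← R3 − 1·R1.
R4 ← R4 − 4·R1.
R2 ← R2 / (-4/5).
R1 ← R1 + 7/10·R2.
R3 ← R3 + 3/10·R2.
R4 ← R4 + 1/5·R2.
R3 ← R3 / (-15/4).
R1 ← R1 + 1/4·R3.
R2 ← R2 + 1·R3.
Row 4 reduces to 0 = -1/4, a contradiction. The system is inconsistent.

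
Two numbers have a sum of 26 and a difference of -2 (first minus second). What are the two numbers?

first number: 12, second number: 14

Let x = first number, y = second number.
  x + y = 26
  x - y = -2
From equation 1: x = 26 − y.
Substitute into equation 2 and solve: y = 14.
Then x = 12.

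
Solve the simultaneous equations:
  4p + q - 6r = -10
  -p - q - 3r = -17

infinitely many solutions

Row-reduce:
R1 ← R1 / (4).
R2 ← R2 + 1·R1.
R2 ← R2 / (-3/4).
R1 ← R1 − 1/4·R2.
Rank is 2 with 3 unknowns, leaving r free.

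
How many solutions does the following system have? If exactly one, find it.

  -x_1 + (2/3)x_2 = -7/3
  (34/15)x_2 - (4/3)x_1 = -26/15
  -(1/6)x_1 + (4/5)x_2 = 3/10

x_1 = 3, x_2 = 1

Row-reduce the augmented matrix:
R1 ← R1 / (-1).
R2 ← R2 + 4/3·R1.
R3 ← R3 + 1/6·R1.
R2 ← R2 / (62/45).
R1 ← R1 + 2/3·R2.
R3 ← R3 − 31/45·R2.
R3 reduces to 0 = 0, so the extra equation is consistent.
Reading off the reduced rows gives x_1 = 3, x_2 = 1.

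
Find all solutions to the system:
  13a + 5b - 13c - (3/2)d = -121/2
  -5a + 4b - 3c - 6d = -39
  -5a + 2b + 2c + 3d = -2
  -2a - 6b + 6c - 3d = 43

Row-reduce:
R1 ← R1 / (13).
R2 ← R2 + 5·R1.
R3 ← R3 + 5·R1.
R4 ← R4 + 2·R1.
R2 ← R2 / (77/13).
R1 ← R1 − 5/13·R2.
R3 ← R3 − 51/13·R2.
R4 ← R4 + 68/13·R2.
R3 ← R3 / (177/77).
R1 ← R1 + 37/77·R3.
R2 ← R2 + 104/77·R3.
R4 ← R4 + 236/77·R3.
Rank is 3 with 4 unknowns, leaving d free.

infinitely many solutions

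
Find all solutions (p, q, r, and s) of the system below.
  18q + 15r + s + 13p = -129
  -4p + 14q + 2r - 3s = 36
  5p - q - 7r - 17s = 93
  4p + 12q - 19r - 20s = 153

p = -6, q = 0, r = -3, s = -6

Row-reduce the augmented matrix:
R1 ← R1 / (13).
R2 ← R2 + 4·R1.
R3 ← R3 − 5·R1.
R4 ← R4 − 4·R1.
R2 ← R2 / (254/13).
R1 ← R1 − 18/13·R2.
R3 ← R3 + 103/13·R2.
R4 ← R4 − 84/13·R2.
R3 ← R3 / (-1281/127).
R1 ← R1 − 87/127·R3.
R2 ← R2 − 43/127·R3.
R4 ← R4 + 3277/127·R3.
R4 ← R4 / (71347/2562).
R1 ← R1 + 843/854·R4.
R2 ← R2 + 971/1281·R4.
R3 ← R3 − 4693/2562·R4.
Reading off the reduced rows gives p = -6, q = 0, r = -3, s = -6.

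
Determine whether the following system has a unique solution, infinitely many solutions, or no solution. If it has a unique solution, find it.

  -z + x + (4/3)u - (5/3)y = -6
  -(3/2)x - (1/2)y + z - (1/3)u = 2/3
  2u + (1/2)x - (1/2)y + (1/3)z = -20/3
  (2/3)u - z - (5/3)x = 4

Row-reduce the augmented matrix:
R2 ← R2 + 3/2·R1.
R3 ← R3 − 1/2·R1.
R4 ← R4 + 5/3·R1.
R2 ← R2 / (-3).
R1 ← R1 + 5/3·R2.
R3 ← R3 − 1/3·R2.
R4 ← R4 + 25/9·R2.
R3 ← R3 / (7/9).
R1 ← R1 + 13/18·R3.
R2 ← R2 − 1/6·R3.
R4 ← R4 + 119/54·R3.
R4 ← R4 / (305/54).
R1 ← R1 − 229/126·R4.
R2 ← R2 + 37/42·R4.
R3 ← R3 − 41/21·R4.
Reading off the reduced rows gives x = -2, y = 2, z = -2, u = -2.

x = -2, y = 2, z = -2, u = -2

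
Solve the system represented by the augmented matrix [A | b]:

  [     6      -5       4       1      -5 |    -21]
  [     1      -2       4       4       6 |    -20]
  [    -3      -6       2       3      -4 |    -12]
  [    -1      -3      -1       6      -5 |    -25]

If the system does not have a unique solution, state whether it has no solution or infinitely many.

Row-reduce:
R1 ← R1 / (6).
R2 ← R2 − 1·R1.
R3 ← R3 + 3·R1.
R4 ← R4 + 1·R1.
R2 ← R2 / (-7/6).
R1 ← R1 + 5/6·R2.
R3 ← R3 + 17/2·R2.
R4 ← R4 + 23/6·R2.
R3 ← R3 / (-142/7).
R1 ← R1 + 12/7·R3.
R2 ← R2 + 20/7·R3.
R4 ← R4 + 79/7·R3.
R4 ← R4 / (1017/142).
R1 ← R1 + 36/71·R4.
R2 ← R2 − 11/71·R4.
R3 ← R3 − 171/142·R4.
Rank is 4 with 5 unknowns, leaving x_5 free.

infinitely many solutions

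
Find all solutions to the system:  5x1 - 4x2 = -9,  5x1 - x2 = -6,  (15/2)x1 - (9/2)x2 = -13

no solution

Row-reduce:
R1 ← R1 / (5).
R2 ← R2 − 5·R1.
R3 ← R3 − 15/2·R1.
R2 ← R2 / (3).
R1 ← R1 + 4/5·R2.
R3 ← R3 − 3/2·R2.
Row 3 reduces to 0 = -1, a contradiction. The system is inconsistent.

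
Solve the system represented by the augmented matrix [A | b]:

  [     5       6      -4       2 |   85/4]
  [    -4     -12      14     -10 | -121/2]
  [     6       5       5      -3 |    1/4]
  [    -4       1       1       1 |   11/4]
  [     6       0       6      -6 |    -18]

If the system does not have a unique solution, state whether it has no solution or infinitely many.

x_1 = 1/4, x_2 = 2, x_3 = -3/4, x_4 = 5/2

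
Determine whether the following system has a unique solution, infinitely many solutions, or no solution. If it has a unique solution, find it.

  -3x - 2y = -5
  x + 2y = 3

x = 1, y = 1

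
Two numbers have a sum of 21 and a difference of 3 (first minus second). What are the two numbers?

first number: 12, second number: 9

Let x = first number, y = second number.
  x + y = 21
  x - y = 3
Row-reduce the augmented matrix:
R2 ← R2 − 1·R1.
R2 ← R2 / (-2).
R1 ← R1 − 1·R2.
Reading off the reduced rows gives x = 12, y = 9.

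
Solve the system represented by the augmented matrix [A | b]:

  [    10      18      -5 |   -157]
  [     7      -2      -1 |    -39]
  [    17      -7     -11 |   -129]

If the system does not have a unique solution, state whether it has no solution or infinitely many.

x_1 = -6, x_2 = -4, x_3 = 5

Row-reduce the augmented matrix:
R1 ← R1 / (10).
R2 ← R2 − 7·R1.
R3 ← R3 − 17·R1.
R2 ← R2 / (-73/5).
R1 ← R1 − 9/5·R2.
R3 ← R3 + 188/5·R2.
R3 ← R3 / (-1305/146).
R1 ← R1 + 14/73·R3.
R2 ← R2 + 25/146·R3.
Reading off the reduced rows gives x_1 = -6, x_2 = -4, x_3 = 5.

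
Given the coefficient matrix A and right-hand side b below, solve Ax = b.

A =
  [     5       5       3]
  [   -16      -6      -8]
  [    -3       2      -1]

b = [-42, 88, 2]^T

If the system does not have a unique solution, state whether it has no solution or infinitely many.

infinitely many solutions

Row-reduce:
R1 ← R1 / (5).
R2 ← R2 + 16·R1.
R3 ← R3 + 3·R1.
R2 ← R2 / (10).
R1 ← R1 − 1·R2.
R3 ← R3 − 5·R2.
Rank is 2 with 3 unknowns, leaving x_3 free.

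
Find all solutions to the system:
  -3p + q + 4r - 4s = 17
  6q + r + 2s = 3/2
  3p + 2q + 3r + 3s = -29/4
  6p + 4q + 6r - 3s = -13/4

p = -5/2, q = 1/2, r = 1, s = -5/4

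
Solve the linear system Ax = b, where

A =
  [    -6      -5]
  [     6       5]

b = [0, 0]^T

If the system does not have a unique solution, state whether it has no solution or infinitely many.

infinitely many solutions

Row-reduce:
R1 ← R1 / (-6).
R2 ← R2 − 6·R1.
Rank is 1 with 2 unknowns, leaving x_2 free.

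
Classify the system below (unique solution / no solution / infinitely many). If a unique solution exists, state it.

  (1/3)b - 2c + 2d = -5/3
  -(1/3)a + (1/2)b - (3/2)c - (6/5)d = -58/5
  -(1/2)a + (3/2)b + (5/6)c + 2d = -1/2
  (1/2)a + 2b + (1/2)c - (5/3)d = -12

Row-reduce the augmented matrix:
Swap R1 and R2.
R1 ← R1 / (-1/3).
R3 ← R3 + 1/2·R1.
R4 ← R4 − 1/2·R1.
R2 ← R2 / (1/3).
R1 ← R1 + 3/2·R2.
R3 ← R3 − 3/4·R2.
R4 ← R4 − 11/4·R2.
R3 ← R3 / (91/12).
R1 ← R1 + 9/2·R3.
R2 ← R2 + 6·R3.
R4 ← R4 − 59/4·R3.
R4 ← R4 / (-3628/195).
R1 ← R1 − 792/65·R4.
R2 ← R2 − 354/65·R4.
R3 ← R3 + 6/65·R4.
Reading off the reduced rows gives a = 3, b = -5, c = 3, d = 3.

a = 3, b = -5, c = 3, d = 3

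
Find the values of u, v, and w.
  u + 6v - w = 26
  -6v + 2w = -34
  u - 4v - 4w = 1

u = -3, v = 4, w = -5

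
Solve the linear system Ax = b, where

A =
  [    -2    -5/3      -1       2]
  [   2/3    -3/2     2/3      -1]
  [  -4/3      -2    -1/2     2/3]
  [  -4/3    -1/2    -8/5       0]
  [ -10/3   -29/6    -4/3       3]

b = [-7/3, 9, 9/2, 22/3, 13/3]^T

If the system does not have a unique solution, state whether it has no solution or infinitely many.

x_1 = 2, x_2 = -4, x_3 = -5, x_4 = -5

Row-reduce the augmented matrix:
R1 ← R1 / (-2).
R2 ← R2 − 2/3·R1.
R3 ← R3 + 4/3·R1.
R4 ← R4 + 4/3·R1.
R5 ← R5 + 10/3·R1.
R2 ← R2 / (-37/18).
R1 ← R1 − 5/6·R2.
R3 ← R3 + 8/9·R2.
R4 ← R4 − 11/18·R2.
R5 ← R5 + 37/18·R2.
R3 ← R3 / (5/222).
R1 ← R1 − 47/74·R3.
R2 ← R2 + 6/37·R3.
R4 ← R4 + 463/555·R3.
R4 ← R4 / (-1559/75).
R1 ← R1 − 68/5·R4.
R2 ← R2 + 18/5·R4.
R3 ← R3 + 116/5·R4.
R5 reduces to 0 = 0, so the extra equation is consistent.
Reading off the reduced rows gives x_1 = 2, x_2 = -4, x_3 = -5, x_4 = -5.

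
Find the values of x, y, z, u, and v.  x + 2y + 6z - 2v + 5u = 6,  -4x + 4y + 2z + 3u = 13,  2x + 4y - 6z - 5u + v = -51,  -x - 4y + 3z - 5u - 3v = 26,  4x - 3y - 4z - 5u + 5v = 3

x = -5, y = -4, z = 6, u = -1, v = 6

Row-reduce the augmented matrix:
R2 ← R2 + 4·R1.
R3 ← R3 − 2·R1.
R4 ← R4 + 1·R1.
R5 ← R5 − 4·R1.
R2 ← R2 / (12).
R1 ← R1 − 2·R2.
R4 ← R4 + 2·R2.
R5 ← R5 + 11·R2.
R3 ← R3 / (-18).
R1 ← R1 − 5/3·R3.
R2 ← R2 − 13/6·R3.
R4 ← R4 − 40/3·R3.
R5 ← R5 + 25/6·R3.
R4 ← R4 / (-131/18).
R1 ← R1 + 2/9·R4.
R2 ← R2 − 1/9·R4.
R3 ← R3 − 5/6·R4.
R5 ← R5 + 4/9·R4.
R5 ← R5 / (2447/524).
R1 ← R1 + 97/786·R5.
R2 ← R2 + 55/524·R5.
R3 ← R3 + 455/786·R5.
R4 ← R4 − 142/393·R5.
Reading off the reduced rows gives x = -5, y = -4, z = 6, u = -1, v = 6.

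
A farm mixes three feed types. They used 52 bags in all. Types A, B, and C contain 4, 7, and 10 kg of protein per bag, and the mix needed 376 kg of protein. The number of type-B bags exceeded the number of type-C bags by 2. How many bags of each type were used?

type-A bags: 14, type-B bags: 20, type-C bags: 18

Let a = type-A bags, b = type-B bags, c = type-C bags.
  a + b + c = 52
  10c + 7b + 4a = 376
  -c + b = 2
Row-reduce the augmented matrix:
R2 ← R2 − 4·R1.
R2 ← R2 / (3).
R1 ← R1 − 1·R2.
R3 ← R3 − 1·R2.
R3 ← R3 / (-3).
R1 ← R1 + 1·R3.
R2 ← R2 − 2·R3.
Reading off the reduced rows gives a = 14, b = 20, c = 18.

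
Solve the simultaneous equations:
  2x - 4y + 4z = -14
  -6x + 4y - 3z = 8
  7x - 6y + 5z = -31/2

Row-reduce:
R1 ← R1 / (2).
R2 ← R2 + 6·R1.
R3 ← R3 − 7·R1.
R2 ← R2 / (-8).
R1 ← R1 + 2·R2.
R3 ← R3 − 8·R2.
Row 3 reduces to 0 = -1/2, a contradiction. The system is inconsistent.

no solution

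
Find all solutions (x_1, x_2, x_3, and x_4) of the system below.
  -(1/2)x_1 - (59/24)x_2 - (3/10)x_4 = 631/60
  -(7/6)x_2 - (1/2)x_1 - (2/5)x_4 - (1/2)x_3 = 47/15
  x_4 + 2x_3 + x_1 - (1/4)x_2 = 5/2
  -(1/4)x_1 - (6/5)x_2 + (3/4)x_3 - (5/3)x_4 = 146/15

Row-reduce:
R1 ← R1 / (-1/2).
R2 ← R2 + 1/2·R1.
R3 ← R3 − 1·R1.
R4 ← R4 + 1/4·R1.
R2 ← R2 / (31/24).
R1 ← R1 − 59/12·R2.
R3 ← R3 + 31/6·R2.
R4 ← R4 − 7/240·R2.
Swap R3 and R4.
R3 ← R3 / (118/155).
R1 ← R1 − 59/31·R3.
R2 ← R2 + 12/31·R3.
Row 4 reduces to 0 = -6, a contradiction. The system is inconsistent.

no solution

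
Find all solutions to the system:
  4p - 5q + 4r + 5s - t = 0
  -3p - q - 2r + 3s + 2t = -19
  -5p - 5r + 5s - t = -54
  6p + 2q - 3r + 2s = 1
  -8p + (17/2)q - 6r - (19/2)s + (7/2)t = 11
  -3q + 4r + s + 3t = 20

Row-reduce:
R1 ← R1 / (4).
R2 ← R2 + 3·R1.
R3 ← R3 + 5·R1.
R4 ← R4 − 6·R1.
R5 ← R5 + 8·R1.
R2 ← R2 / (-19/4).
R1 ← R1 + 5/4·R2.
R3 ← R3 + 25/4·R2.
R4 ← R4 − 19/2·R2.
R5 ← R5 + 3/2·R2.
R6 ← R6 + 3·R2.
R3 ← R3 / (-25/19).
R1 ← R1 − 14/19·R3.
R2 ← R2 + 4/19·R3.
R4 ← R4 + 7·R3.
R5 ← R5 − 32/19·R3.
R6 ← R6 − 64/19·R3.
R4 ← R4 / (-23/5).
R1 ← R1 − 4/5·R4.
R2 ← R2 + 9/5·R4.
R3 ← R3 + 9/5·R4.
R5 ← R5 − 7/5·R4.
R6 ← R6 − 14/5·R4.
R5 ← R5 / (419/115).
R1 ← R1 − 177/115·R5.
R2 ← R2 + 1071/115·R5.
R3 ← R3 + 772/115·R5.
R4 ← R4 + 618/115·R5.
R6 ← R6 − 838/115·R5.
Row 6 reduces to 0 = -2, a contradiction. The system is inconsistent.

no solution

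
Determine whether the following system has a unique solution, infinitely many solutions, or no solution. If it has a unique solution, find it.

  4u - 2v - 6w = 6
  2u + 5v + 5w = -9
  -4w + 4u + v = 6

Row-reduce the augmented matrix:
R1 ← R1 / (4).
R2 ← R2 − 2·R1.
R3 ← R3 − 4·R1.
R2 ← R2 / (6).
R1 ← R1 + 1/2·R2.
R3 ← R3 − 3·R2.
R3 ← R3 / (-2).
R1 ← R1 + 5/6·R3.
R2 ← R2 − 4/3·R3.
Reading off the reduced rows gives u = -2, v = 2, w = -3.

u = -2, v = 2, w = -3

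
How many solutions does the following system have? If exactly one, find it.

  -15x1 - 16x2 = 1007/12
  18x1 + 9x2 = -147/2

Row-reduce the augmented matrix:
R1 ← R1 / (-15).
R2 ← R2 − 18·R1.
R2 ← R2 / (-51/5).
R1 ← R1 − 16/15·R2.
Reading off the reduced rows gives x1 = -11/4, x2 = -8/3.

x1 = -11/4, x2 = -8/3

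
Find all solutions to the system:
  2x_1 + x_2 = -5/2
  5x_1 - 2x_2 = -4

Row-reduce the augmented matrix:
R1 ← R1 / (2).
R2 ← R2 − 5·R1.
R2 ← R2 / (-9/2).
R1 ← R1 − 1/2·R2.
Reading off the reduced rows gives x_1 = -1, x_2 = -1/2.

x_1 = -1, x_2 = -1/2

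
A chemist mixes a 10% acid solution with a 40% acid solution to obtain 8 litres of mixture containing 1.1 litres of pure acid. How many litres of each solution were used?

Let a = litres of solution A, b = litres of solution B.
  a + b = 8
  (1/10)a + (2/5)b = 11/10
From equation 1: a = 8 − b.
Substitute into equation 2 and solve: b = 1.
Then a = 7.

litres of solution A: 7, litres of solution B: 1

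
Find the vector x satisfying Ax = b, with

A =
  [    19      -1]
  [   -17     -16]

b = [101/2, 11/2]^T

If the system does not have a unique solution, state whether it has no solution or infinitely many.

x_1 = 5/2, x_2 = -3

From equation 1: x_2 = -101/2 + 19·x_1.
Substitute into equation 2 and solve: x_1 = 5/2.
Then x_2 = -3.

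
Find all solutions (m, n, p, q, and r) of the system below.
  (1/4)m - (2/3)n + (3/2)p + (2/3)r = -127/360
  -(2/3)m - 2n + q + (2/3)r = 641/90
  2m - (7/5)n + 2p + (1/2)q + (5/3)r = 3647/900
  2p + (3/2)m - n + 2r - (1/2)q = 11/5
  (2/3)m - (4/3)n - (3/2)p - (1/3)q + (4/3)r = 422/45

Row-reduce the augmented matrix:
R1 ← R1 / (1/4).
R2 ← R2 + 2/3·R1.
R3 ← R3 − 2·R1.
R4 ← R4 − 3/2·R1.
R5 ← R5 − 2/3·R1.
R2 ← R2 / (-34/9).
R1 ← R1 + 8/3·R2.
R3 ← R3 − 59/15·R2.
R4 ← R4 − 3·R2.
R5 ← R5 − 4/9·R2.
R3 ← R3 / (-496/85).
R1 ← R1 − 54/17·R3.
R2 ← R2 + 18/17·R3.
R4 ← R4 + 65/17·R3.
R5 ← R5 + 171/34·R3.
R4 ← R4 / (-355/496).
R1 ← R1 − 33/248·R4.
R2 ← R2 + 135/248·R4.
R3 ← R3 + 131/496·R4.
R5 ← R5 + 4595/2976·R4.
R5 ← R5 / (-829/1278).
R1 ← R1 − 162/355·R5.
R2 ← R2 + 68/71·R5.
R3 ← R3 + 61/1065·R5.
R4 ← R4 + 1006/1065·R5.
Reading off the reduced rows gives m = 1/2, n = -11/5, p = -7/3, q = 3/2, r = 7/3.

m = 1/2, n = -11/5, p = -7/3, q = 3/2, r = 7/3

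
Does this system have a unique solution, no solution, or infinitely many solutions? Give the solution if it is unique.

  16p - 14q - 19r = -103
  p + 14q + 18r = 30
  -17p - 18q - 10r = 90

Row-reduce the augmented matrix:
R1 ← R1 / (16).
R2 ← R2 − 1·R1.
R3 ← R3 + 17·R1.
R2 ← R2 / (119/8).
R1 ← R1 + 7/8·R2.
R3 ← R3 + 263/8·R2.
R3 ← R3 / (1454/119).
R1 ← R1 + 1/17·R3.
R2 ← R2 − 307/238·R3.
Reading off the reduced rows gives p = -4, q = -4, r = 5.

p = -4, q = -4, r = 5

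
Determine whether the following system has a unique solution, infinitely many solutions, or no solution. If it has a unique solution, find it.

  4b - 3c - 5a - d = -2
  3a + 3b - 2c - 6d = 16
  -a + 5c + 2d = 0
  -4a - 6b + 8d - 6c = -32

infinitely many solutions

Row-reduce:
R1 ← R1 / (-5).
R2 ← R2 − 3·R1.
R3 ← R3 + 1·R1.
R4 ← R4 + 4·R1.
R2 ← R2 / (27/5).
R1 ← R1 + 4/5·R2.
R3 ← R3 + 4/5·R2.
R4 ← R4 + 46/5·R2.
R3 ← R3 / (136/27).
R1 ← R1 − 1/27·R3.
R2 ← R2 + 19/27·R3.
R4 ← R4 + 272/27·R3.
Rank is 3 with 4 unknowns, leaving d free.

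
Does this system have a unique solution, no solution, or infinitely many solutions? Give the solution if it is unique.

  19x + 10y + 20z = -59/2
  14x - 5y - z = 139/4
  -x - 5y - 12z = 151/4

Row-reduce the augmented matrix:
R1 ← R1 / (19).
R2 ← R2 − 14·R1.
R3 ← R3 + 1·R1.
R2 ← R2 / (-235/19).
R1 ← R1 − 10/19·R2.
R3 ← R3 + 85/19·R2.
R3 ← R3 / (-247/47).
R1 ← R1 − 18/47·R3.
R2 ← R2 − 299/235·R3.
Reading off the reduced rows gives x = 2, y = -3/4, z = -3.

x = 2, y = -3/4, z = -3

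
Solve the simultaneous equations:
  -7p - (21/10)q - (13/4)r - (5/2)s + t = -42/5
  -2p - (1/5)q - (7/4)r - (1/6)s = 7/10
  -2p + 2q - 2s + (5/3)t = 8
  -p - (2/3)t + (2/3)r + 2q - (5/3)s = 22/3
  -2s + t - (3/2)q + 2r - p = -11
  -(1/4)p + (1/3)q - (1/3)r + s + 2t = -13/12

no solution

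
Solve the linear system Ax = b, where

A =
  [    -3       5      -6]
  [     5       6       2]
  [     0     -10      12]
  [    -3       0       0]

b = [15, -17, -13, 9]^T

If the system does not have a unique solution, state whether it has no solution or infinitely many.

Row-reduce:
R1 ← R1 / (-3).
R2 ← R2 − 5·R1.
R4 ← R4 + 3·R1.
R2 ← R2 / (43/3).
R1 ← R1 + 5/3·R2.
R3 ← R3 + 10·R2.
R4 ← R4 + 5·R2.
R3 ← R3 / (276/43).
R1 ← R1 − 46/43·R3.
R2 ← R2 + 24/43·R3.
R4 ← R4 − 138/43·R3.
Row 4 reduces to 0 = 1/2, a contradiction. The system is inconsistent.

no solution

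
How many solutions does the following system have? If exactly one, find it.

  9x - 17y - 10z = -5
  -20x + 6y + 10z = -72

infinitely many solutions

Row-reduce:
R1 ← R1 / (9).
R2 ← R2 + 20·R1.
R2 ← R2 / (-286/9).
R1 ← R1 + 17/9·R2.
Rank is 2 with 3 unknowns, leaving z free.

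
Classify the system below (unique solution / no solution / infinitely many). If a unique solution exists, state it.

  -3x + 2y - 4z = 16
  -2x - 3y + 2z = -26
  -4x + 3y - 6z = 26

Row-reduce the augmented matrix:
R1 ← R1 / (-3).
R2 ← R2 + 2·R1.
R3 ← R3 + 4·R1.
R2 ← R2 / (-13/3).
R1 ← R1 + 2/3·R2.
R3 ← R3 − 1/3·R2.
R3 ← R3 / (-4/13).
R1 ← R1 − 8/13·R3.
R2 ← R2 + 14/13·R3.
Reading off the reduced rows gives x = 4, y = 2, z = -6.

x = 4, y = 2, z = -6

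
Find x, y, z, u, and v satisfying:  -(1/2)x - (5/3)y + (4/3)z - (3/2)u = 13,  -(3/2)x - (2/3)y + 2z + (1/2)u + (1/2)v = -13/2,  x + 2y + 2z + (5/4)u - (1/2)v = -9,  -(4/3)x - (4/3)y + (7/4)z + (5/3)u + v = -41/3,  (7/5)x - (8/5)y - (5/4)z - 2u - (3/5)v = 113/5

Row-reduce the augmented matrix:
R1 ← R1 / (-1/2).
R2 ← R2 + 3/2·R1.
R3 ← R3 − 1·R1.
R4 ← R4 + 4/3·R1.
R5 ← R5 − 7/5·R1.
R2 ← R2 / (13/3).
R1 ← R1 − 10/3·R2.
R3 ← R3 + 4/3·R2.
R4 ← R4 − 28/9·R2.
R5 ← R5 + 94/15·R2.
R3 ← R3 / (158/39).
R1 ← R1 + 44/39·R3.
R2 ← R2 + 6/13·R3.
R4 ← R4 + 173/468·R3.
R5 ← R5 + 319/780·R3.
R4 ← R4 / (15605/7584).
R1 ← R1 + 143/158·R4.
R2 ← R2 − 357/316·R4.
R3 ← R3 + 33/632·R4.
R5 ← R5 − 12759/12640·R4.
R5 ← R5 / (-16451/78025).
R1 ← R1 + 3323/15605·R5.
R2 ← R2 + 8073/31210·R5.
R3 ← R3 + 1092/15605·R5.
R4 ← R4 − 4622/15605·R5.
Reading off the reduced rows gives x = 2, y = -3, z = 0, u = -6, v = -5.

x = 2, y = -3, z = 0, u = -6, v = -5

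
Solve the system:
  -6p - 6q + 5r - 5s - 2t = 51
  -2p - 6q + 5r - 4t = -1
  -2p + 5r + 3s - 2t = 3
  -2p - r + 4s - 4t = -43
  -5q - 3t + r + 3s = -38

p = -3, q = 2, r = 5, s = -6, t = 5

Row-reduce the augmented matrix:
R1 ← R1 / (-6).
R2 ← R2 + 2·R1.
R3 ← R3 + 2·R1.
R4 ← R4 + 2·R1.
R2 ← R2 / (-4).
R1 ← R1 − 1·R2.
R3 ← R3 − 2·R2.
R4 ← R4 − 2·R2.
R5 ← R5 + 5·R2.
R3 ← R3 / (5).
R2 ← R2 + 5/6·R3.
R4 ← R4 + 1·R3.
R5 ← R5 + 19/6·R3.
R4 ← R4 / (38/5).
R1 ← R1 − 5/4·R4.
R2 ← R2 − 1/2·R4.
R3 ← R3 − 11/10·R4.
R5 ← R5 − 22/5·R4.
R5 ← R5 / (143/57).
R1 ← R1 − 8/19·R5.
R2 ← R2 − 40/57·R5.
R3 ← R3 − 4/19·R5.
R4 ← R4 + 14/19·R5.
Reading off the reduced rows gives p = -3, q = 2, r = 5, s = -6, t = 5.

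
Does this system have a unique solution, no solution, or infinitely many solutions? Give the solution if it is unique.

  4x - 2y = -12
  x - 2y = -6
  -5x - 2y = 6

x = -2, y = 2

Row-reduce the augmented matrix:
R1 ← R1 / (4).
R2 ← R2 − 1·R1.
R3 ← R3 + 5·R1.
R2 ← R2 / (-3/2).
R1 ← R1 + 1/2·R2.
R3 ← R3 + 9/2·R2.
R3 reduces to 0 = 0, so the extra equation is consistent.
Reading off the reduced rows gives x = -2, y = 2.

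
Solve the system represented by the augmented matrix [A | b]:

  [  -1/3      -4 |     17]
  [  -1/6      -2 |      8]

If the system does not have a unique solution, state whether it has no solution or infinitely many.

no solution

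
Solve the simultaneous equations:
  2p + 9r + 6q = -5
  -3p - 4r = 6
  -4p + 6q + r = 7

Row-reduce:
R1 ← R1 / (2).
R2 ← R2 + 3·R1.
R3 ← R3 + 4·R1.
R2 ← R2 / (9).
R1 ← R1 − 3·R2.
R3 ← R3 − 18·R2.
Rank is 2 with 3 unknowns, leaving r free.

infinitely many solutions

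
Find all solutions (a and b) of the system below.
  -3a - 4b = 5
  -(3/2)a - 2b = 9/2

no solution

Row-reduce:
R1 ← R1 / (-3).
R2 ← R2 + 3/2·R1.
Row 2 reduces to 0 = 2, a contradiction. The system is inconsistent.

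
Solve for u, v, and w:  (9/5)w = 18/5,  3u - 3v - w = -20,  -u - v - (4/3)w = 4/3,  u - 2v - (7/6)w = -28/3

Row-reduce the augmented matrix:
Swap R1 and R2.
R1 ← R1 / (3).
R3 ← R3 + 1·R1.
R4 ← R4 − 1·R1.
Swap R2 and R3.
R2 ← R2 / (-2).
R1 ← R1 + 1·R2.
R4 ← R4 + 1·R2.
R3 ← R3 / (9/5).
R1 ← R1 − 1/2·R3.
R2 ← R2 − 5/6·R3.
R4 reduces to 0 = 0, so the extra equation is consistent.
Reading off the reduced rows gives u = -5, v = 1, w = 2.

u = -5, v = 1, w = 2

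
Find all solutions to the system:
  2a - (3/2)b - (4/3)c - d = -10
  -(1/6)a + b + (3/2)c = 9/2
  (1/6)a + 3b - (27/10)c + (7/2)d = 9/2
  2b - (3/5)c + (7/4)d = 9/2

infinitely many solutions

Row-reduce:
R1 ← R1 / (2).
R2 ← R2 + 1/6·R1.
R3 ← R3 − 1/6·R1.
R2 ← R2 / (7/8).
R1 ← R1 + 3/4·R2.
R3 ← R3 − 25/8·R2.
R4 ← R4 − 2·R2.
R3 ← R3 / (-2378/315).
R1 ← R1 − 11/21·R3.
R2 ← R2 − 100/63·R3.
R4 ← R4 + 1189/315·R3.
Rank is 3 with 4 unknowns, leaving d free.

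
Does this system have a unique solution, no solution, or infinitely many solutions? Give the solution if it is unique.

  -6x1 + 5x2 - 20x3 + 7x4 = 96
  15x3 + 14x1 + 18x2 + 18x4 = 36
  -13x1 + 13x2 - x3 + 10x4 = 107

infinitely many solutions

Row-reduce:
R1 ← R1 / (-6).
R2 ← R2 − 14·R1.
R3 ← R3 + 13·R1.
R2 ← R2 / (89/3).
R1 ← R1 + 5/6·R2.
R3 ← R3 − 13/6·R2.
R3 ← R3 / (7947/178).
R1 ← R1 − 435/178·R3.
R2 ← R2 + 95/89·R3.
Rank is 3 with 4 unknowns, leaving x4 free.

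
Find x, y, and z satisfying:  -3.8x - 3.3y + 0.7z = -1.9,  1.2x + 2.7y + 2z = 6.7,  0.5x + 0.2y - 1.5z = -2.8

Row-reduce the augmented matrix:
R1 ← R1 / (-19/5).
R2 ← R2 − 6/5·R1.
R3 ← R3 − 1/2·R1.
R2 ← R2 / (63/38).
R1 ← R1 − 33/38·R2.
R3 ← R3 + 89/380·R2.
R3 ← R3 / (-6893/6300).
R1 ← R1 + 283/210·R3.
R2 ← R2 − 422/315·R3.
Reading off the reduced rows gives x = 0, y = 1, z = 2.

x = 0, y = 1, z = 2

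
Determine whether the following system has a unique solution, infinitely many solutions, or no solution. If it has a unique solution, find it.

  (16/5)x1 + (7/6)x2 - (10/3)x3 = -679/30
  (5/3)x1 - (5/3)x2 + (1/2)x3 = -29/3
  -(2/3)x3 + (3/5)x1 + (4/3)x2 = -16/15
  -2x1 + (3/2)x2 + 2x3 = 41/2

Row-reduce the augmented matrix:
R1 ← R1 / (16/5).
R2 ← R2 − 5/3·R1.
R3 ← R3 − 3/5·R1.
R4 ← R4 + 2·R1.
R2 ← R2 / (-655/288).
R1 ← R1 − 35/96·R2.
R3 ← R3 − 107/96·R2.
R4 ← R4 − 107/48·R2.
R3 ← R3 / (1381/1310).
R1 ← R1 + 179/262·R3.
R2 ← R2 + 644/655·R3.
R4 ← R4 − 1381/655·R3.
R4 reduces to 0 = 0, so the extra equation is consistent.
Reading off the reduced rows gives x1 = -4, x2 = 3, x3 = 4.

x1 = -4, x2 = 3, x3 = 4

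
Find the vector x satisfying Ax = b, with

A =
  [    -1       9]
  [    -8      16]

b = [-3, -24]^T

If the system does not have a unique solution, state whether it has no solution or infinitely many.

x_1 = 3, x_2 = 0

Row-reduce the augmented matrix:
R1 ← R1 / (-1).
R2 ← R2 + 8·R1.
R2 ← R2 / (-56).
R1 ← R1 + 9·R2.
Reading off the reduced rows gives x_1 = 3, x_2 = 0.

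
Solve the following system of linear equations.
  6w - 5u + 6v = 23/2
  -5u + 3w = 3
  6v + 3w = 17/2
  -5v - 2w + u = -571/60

u = -8/5, v = 9/4, w = -5/3

Row-reduce the augmented matrix:
R1 ← R1 / (-5).
R2 ← R2 + 5·R1.
R4 ← R4 − 1·R1.
R2 ← R2 / (-6).
R1 ← R1 + 6/5·R2.
R3 ← R3 − 6·R2.
R4 ← R4 + 19/5·R2.
Swap R3 and R4.
R3 ← R3 / (11/10).
R1 ← R1 + 3/5·R3.
R2 ← R2 − 1/2·R3.
R4 reduces to 0 = 0, so the extra equation is consistent.
Reading off the reduced rows gives u = -8/5, v = 9/4, w = -5/3.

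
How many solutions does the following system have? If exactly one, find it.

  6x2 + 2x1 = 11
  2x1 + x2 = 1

x1 = -1/2, x2 = 2

Row-reduce the augmented matrix:
R1 ← R1 / (2).
R2 ← R2 − 2·R1.
R2 ← R2 / (-5).
R1 ← R1 − 3·R2.
Reading off the reduced rows gives x1 = -1/2, x2 = 2.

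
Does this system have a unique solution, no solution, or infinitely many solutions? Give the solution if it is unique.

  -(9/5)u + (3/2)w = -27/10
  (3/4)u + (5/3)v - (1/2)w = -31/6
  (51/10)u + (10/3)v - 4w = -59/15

no solution

Row-reduce:
R1 ← R1 / (-9/5).
R2 ← R2 − 3/4·R1.
R3 ← R3 − 51/10·R1.
R2 ← R2 / (5/3).
R3 ← R3 − 10/3·R2.
Row 3 reduces to 0 = 1, a contradiction. The system is inconsistent.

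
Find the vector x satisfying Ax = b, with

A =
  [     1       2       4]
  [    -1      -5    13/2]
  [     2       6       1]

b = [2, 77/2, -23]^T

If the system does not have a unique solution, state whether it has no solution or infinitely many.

infinitely many solutions

Row-reduce:
R2 ← R2 + 1·R1.
R3 ← R3 − 2·R1.
R2 ← R2 / (-3).
R1 ← R1 − 2·R2.
R3 ← R3 − 2·R2.
Rank is 2 with 3 unknowns, leaving x_3 free.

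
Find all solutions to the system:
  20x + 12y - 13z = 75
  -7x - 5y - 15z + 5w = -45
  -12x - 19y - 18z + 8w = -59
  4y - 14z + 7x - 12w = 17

Row-reduce the augmented matrix:
R1 ← R1 / (20).
R2 ← R2 + 7·R1.
R3 ← R3 + 12·R1.
R4 ← R4 − 7·R1.
R2 ← R2 / (-4/5).
R1 ← R1 − 3/5·R2.
R3 ← R3 + 59/5·R2.
R4 ← R4 + 1/5·R2.
R3 ← R3 / (4201/16).
R1 ← R1 + 245/16·R3.
R2 ← R2 − 391/16·R3.
R4 ← R4 + 73/16·R3.
R4 ← R4 / (-60463/4201).
R1 ← R1 + 355/4201·R4.
R2 ← R2 + 548/4201·R4.
R3 ← R3 + 1052/4201·R4.
Reading off the reduced rows gives x = 5, y = -1, z = 1, w = 0.

x = 5, y = -1, z = 1, w = 0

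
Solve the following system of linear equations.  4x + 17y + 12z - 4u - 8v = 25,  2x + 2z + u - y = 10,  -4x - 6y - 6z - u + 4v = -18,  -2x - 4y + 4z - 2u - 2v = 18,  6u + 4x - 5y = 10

Row-reduce:
R1 ← R1 / (4).
R2 ← R2 − 2·R1.
R3 ← R3 + 4·R1.
R4 ← R4 + 2·R1.
R5 ← R5 − 4·R1.
R2 ← R2 / (-19/2).
R1 ← R1 − 17/4·R2.
R3 ← R3 − 11·R2.
R4 ← R4 − 9/2·R2.
R5 ← R5 + 22·R2.
R3 ← R3 / (26/19).
R1 ← R1 − 23/19·R3.
R2 ← R2 − 8/19·R3.
R4 ← R4 − 154/19·R3.
R5 ← R5 + 52/19·R3.
R4 ← R4 / (84/13).
R1 ← R1 − 22/13·R4.
R2 ← R2 − 2/13·R4.
R3 ← R3 + 29/26·R4.
Row 5 reduces to 0 = -1, a contradiction. The system is inconsistent.

no solution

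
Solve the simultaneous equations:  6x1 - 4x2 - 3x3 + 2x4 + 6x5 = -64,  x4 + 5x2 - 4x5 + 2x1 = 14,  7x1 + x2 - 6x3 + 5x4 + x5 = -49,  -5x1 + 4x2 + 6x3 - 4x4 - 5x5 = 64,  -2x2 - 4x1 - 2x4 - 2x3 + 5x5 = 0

Row-reduce:
R1 ← R1 / (6).
R2 ← R2 − 2·R1.
R3 ← R3 − 7·R1.
R4 ← R4 + 5·R1.
R5 ← R5 + 4·R1.
R2 ← R2 / (19/3).
R1 ← R1 + 2/3·R2.
R3 ← R3 − 17/3·R2.
R4 ← R4 − 2/3·R2.
R5 ← R5 + 14/3·R2.
R3 ← R3 / (-129/38).
R1 ← R1 + 15/38·R3.
R2 ← R2 − 3/19·R3.
R4 ← R4 − 129/38·R3.
R5 ← R5 + 62/19·R3.
Swap R4 and R5.
R4 ← R4 / (-116/43).
R1 ← R1 − 4/43·R4.
R2 ← R2 − 7/43·R4.
R3 ← R3 + 30/43·R4.
Row 5 reduces to 0 = 1, a contradiction. The system is inconsistent.

no solution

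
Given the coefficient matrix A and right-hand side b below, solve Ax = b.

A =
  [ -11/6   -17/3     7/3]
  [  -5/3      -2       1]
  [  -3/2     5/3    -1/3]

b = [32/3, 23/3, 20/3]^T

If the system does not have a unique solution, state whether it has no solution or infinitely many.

no solution

Row-reduce:
R1 ← R1 / (-11/6).
R2 ← R2 + 5/3·R1.
R3 ← R3 + 3/2·R1.
R2 ← R2 / (104/33).
R1 ← R1 − 34/11·R2.
R3 ← R3 − 208/33·R2.
Row 3 reduces to 0 = 2, a contradiction. The system is inconsistent.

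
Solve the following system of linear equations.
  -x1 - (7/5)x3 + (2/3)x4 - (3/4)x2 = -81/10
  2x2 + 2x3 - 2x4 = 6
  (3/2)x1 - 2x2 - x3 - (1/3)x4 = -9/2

Row-reduce:
R1 ← R1 / (-1).
R3 ← R3 − 3/2·R1.
R2 ← R2 / (2).
R1 ← R1 − 3/4·R2.
R3 ← R3 + 25/8·R2.
R3 ← R3 / (1/40).
R1 ← R1 − 13/20·R3.
R2 ← R2 − 1·R3.
Rank is 3 with 4 unknowns, leaving x4 free.

infinitely many solutions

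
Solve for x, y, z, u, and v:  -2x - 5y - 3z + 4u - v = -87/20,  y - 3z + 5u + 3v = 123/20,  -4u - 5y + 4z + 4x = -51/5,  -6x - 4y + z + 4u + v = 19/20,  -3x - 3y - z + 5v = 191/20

Row-reduce the augmented matrix:
R1 ← R1 / (-2).
R3 ← R3 − 4·R1.
R4 ← R4 + 6·R1.
R5 ← R5 + 3·R1.
R1 ← R1 − 5/2·R2.
R3 ← R3 + 15·R2.
R4 ← R4 − 11·R2.
R5 ← R5 − 9/2·R2.
R3 ← R3 / (-47).
R1 ← R1 − 9·R3.
R2 ← R2 + 3·R3.
R4 ← R4 − 43·R3.
R5 ← R5 − 17·R3.
R4 ← R4 / (436/47).
R1 ← R1 − 59/94·R4.
R2 ← R2 + 2/47·R4.
R3 ← R3 + 79/47·R4.
R5 ← R5 − 7/94·R4.
R5 ← R5 / (3693/436).
R1 ← R1 − 233/436·R5.
R2 ← R2 − 33/109·R5.
R3 ← R3 − 209/218·R5.
R4 ← R4 − 243/218·R5.
Reading off the reduced rows gives x = -1, y = 1, z = -4/5, u = -1/2, v = 7/4.

x = -1, y = 1, z = -4/5, u = -1/2, v = 7/4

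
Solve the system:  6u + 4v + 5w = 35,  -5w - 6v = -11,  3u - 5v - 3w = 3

u = 6, v = 6, w = -5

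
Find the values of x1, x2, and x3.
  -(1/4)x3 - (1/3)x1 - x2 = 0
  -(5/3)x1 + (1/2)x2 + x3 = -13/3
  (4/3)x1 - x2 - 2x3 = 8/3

x1 = 3, x2 = -4/3, x3 = 4/3

Row-reduce the augmented matrix:
R1 ← R1 / (-1/3).
R2 ← R2 + 5/3·R1.
R3 ← R3 − 4/3·R1.
R2 ← R2 / (11/2).
R1 ← R1 − 3·R2.
R3 ← R3 + 5·R2.
R3 ← R3 / (-21/22).
R1 ← R1 + 21/44·R3.
R2 ← R2 − 9/22·R3.
Reading off the reduced rows gives x1 = 3, x2 = -4/3, x3 = 4/3.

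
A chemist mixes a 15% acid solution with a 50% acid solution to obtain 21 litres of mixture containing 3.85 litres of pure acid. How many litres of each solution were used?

Let a = litres of solution A, b = litres of solution B.
  a + b = 21
  (3/20)a + (1/2)b = 77/20
From equation 1: a = 21 − b.
Substitute into equation 2 and solve: b = 2.
Then a = 19.

litres of solution A: 19, litres of solution B: 2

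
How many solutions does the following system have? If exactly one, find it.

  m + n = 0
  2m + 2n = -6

no solution

Row-reduce:
R2 ← R2 − 2·R1.
Row 2 reduces to 0 = -6, a contradiction. The system is inconsistent.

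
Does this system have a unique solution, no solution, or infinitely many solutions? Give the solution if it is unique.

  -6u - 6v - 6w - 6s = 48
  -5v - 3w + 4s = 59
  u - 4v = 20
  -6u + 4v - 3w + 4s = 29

Row-reduce the augmented matrix:
R1 ← R1 / (-6).
R3 ← R3 − 1·R1.
R4 ← R4 + 6·R1.
R2 ← R2 / (-5).
R1 ← R1 − 1·R2.
R3 ← R3 + 5·R2.
R4 ← R4 − 10·R2.
R3 ← R3 / (2).
R1 ← R1 − 2/5·R3.
R2 ← R2 − 3/5·R3.
R4 ← R4 + 3·R3.
R4 ← R4 / (21/2).
R1 ← R1 − 14/5·R4.
R2 ← R2 − 7/10·R4.
R3 ← R3 + 5/2·R4.
Reading off the reduced rows gives u = -4, v = -6, w = -3, s = 5.

u = -4, v = -6, w = -3, s = 5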